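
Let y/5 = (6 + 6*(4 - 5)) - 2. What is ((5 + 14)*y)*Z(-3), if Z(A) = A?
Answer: 570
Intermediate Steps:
y = -10 (y = 5*((6 + 6*(4 - 5)) - 2) = 5*((6 + 6*(-1)) - 2) = 5*((6 - 6) - 2) = 5*(0 - 2) = 5*(-2) = -10)
((5 + 14)*y)*Z(-3) = ((5 + 14)*(-10))*(-3) = (19*(-10))*(-3) = -190*(-3) = 570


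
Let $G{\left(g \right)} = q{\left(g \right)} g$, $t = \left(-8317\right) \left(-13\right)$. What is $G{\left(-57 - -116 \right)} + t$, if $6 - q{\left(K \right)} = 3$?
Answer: $108298$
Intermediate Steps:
$q{\left(K \right)} = 3$ ($q{\left(K \right)} = 6 - 3 = 3$)
$t = 108121$
$G{\left(g \right)} = 3 g$
$G{\left(-57 - -116 \right)} + t = 3 \left(-57 - -116\right) + 108121 = 3 \left(-57 + 116\right) + 108121 = 3 \cdot 59 + 108121 = 177 + 108121 = 108298$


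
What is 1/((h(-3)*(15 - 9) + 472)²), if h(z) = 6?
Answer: 1/258064 ≈ 3.8750e-6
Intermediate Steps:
1/((h(-3)*(15 - 9) + 472)²) = 1/((6*(15 - 9) + 472)²) = 1/((6*6 + 472)²) = 1/((36 + 472)²) = 1/(508²) = 1/258064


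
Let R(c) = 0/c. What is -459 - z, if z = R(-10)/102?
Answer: -459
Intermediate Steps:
R(c) = 0
z = 0 (z = 0/102 = 0*(1/102) = 0)
-459 - z = -459 - 1*0 = -459 + 0 = -459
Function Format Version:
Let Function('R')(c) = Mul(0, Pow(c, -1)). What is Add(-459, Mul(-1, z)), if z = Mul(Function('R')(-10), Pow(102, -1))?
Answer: -459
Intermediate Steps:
Function('R')(c) = 0
z = 0 (z = Mul(0, Pow(102, -1)) = Mul(0, Rational(1, 102)) = 0)
Add(-459, Mul(-1, z)) = Add(-459, Mul(-1, 0)) = Add(-459, 0) = -459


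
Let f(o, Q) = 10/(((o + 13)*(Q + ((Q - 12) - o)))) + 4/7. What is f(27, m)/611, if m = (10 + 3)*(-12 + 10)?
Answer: 207/222404 ≈ 0.00093074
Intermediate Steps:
m = -26 (m = 13*(-2) = -26)
f(o, Q) = 4/7 + 10/((13 + o)*(-12 - o + 2*Q)) (f(o, Q) = 10/(((13 + o)*(Q + ((-12 + Q) - o)))) + 4*(1/7) = 10/(((13 + o)*(Q + (-12 + Q - o)))) + 4/7 = 10/(((13 + o)*(-12 - o + 2*Q))) + 4/7 = 10*(1/((13 + o)*(-12 - o + 2*Q))) + 4/7 = 10/((13 + o)*(-12 - o + 2*Q)) + 4/7 = 4/7 + 10/((13 + o)*(-12 - o + 2*Q)))
f(27, m)/611 = (2*(277 - 52*(-26) + 2*27**2 + 50*27 - 4*(-26)*27)/(7*(156 + 27**2 - 26*(-26) + 25*27 - 2*(-26)*27)))/611 = (2*(277 + 1352 + 2*729 + 1350 + 2808)/(7*(156 + 729 + 676 + 675 + 1404)))*(1/611) = ((2/7)*(277 + 1352 + 1458 + 1350 + 2808)/3640)*(1/611) = ((2/7)*(1/3640)*7245)*(1/611) = (207/364)*(1/611) = 207/222404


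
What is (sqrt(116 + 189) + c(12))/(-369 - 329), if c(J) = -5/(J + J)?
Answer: 5/16752 - sqrt(305)/698 ≈ -0.024722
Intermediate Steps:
c(J) = -5/(2*J) (c(J) = -5*1/(2*J) = -5/(2*J))
(sqrt(116 + 189) + c(12))/(-369 - 329) = (sqrt(116 + 189) - 5/2/12)/(-369 - 329) = (sqrt(305) - 5/2*1/12)/(-698) = (sqrt(305) - 5/24)*(-1/698) = (-5/24 + sqrt(305))*(-1/698) = 5/16752 - sqrt(305)/698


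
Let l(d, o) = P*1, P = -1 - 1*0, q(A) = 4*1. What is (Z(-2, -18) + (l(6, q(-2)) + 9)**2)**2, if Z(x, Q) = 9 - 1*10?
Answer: 3969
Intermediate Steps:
q(A) = 4
P = -1 (P = -1 + 0 = -1)
l(d, o) = -1 (l(d, o) = -1*1 = -1)
Z(x, Q) = -1 (Z(x, Q) = 9 - 10 = -1)
(Z(-2, -18) + (l(6, q(-2)) + 9)**2)**2 = (-1 + (-1 + 9)**2)**2 = (-1 + 8**2)**2 = (-1 + 64)**2 = 63**2 = 3969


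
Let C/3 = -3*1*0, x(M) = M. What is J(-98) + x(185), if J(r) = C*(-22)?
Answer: 185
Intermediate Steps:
C = 0 (C = 3*(-3*1*0) = 3*(-3*0) = 3*0 = 0)
J(r) = 0 (J(r) = 0*(-22) = 0)
J(-98) + x(185) = 0 + 185 = 185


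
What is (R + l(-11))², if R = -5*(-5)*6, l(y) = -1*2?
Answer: 21904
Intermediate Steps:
l(y) = -2
R = 150 (R = 25*6 = 150)
(R + l(-11))² = (150 - 2)² = 148² = 21904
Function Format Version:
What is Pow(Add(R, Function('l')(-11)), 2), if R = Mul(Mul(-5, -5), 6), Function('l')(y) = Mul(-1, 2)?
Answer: 21904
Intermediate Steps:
Function('l')(y) = -2
R = 150 (R = Mul(25, 6) = 150)
Pow(Add(R, Function('l')(-11)), 2) = Pow(Add(150, -2), 2) = Pow(148, 2) = 21904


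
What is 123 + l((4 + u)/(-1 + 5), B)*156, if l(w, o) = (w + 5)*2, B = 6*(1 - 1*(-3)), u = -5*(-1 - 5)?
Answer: 4335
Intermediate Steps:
u = 30 (u = -5*(-6) = 30)
B = 24 (B = 6*(1 + 3) = 6*4 = 24)
l(w, o) = 10 + 2*w (l(w, o) = (5 + w)*2 = 10 + 2*w)
123 + l((4 + u)/(-1 + 5), B)*156 = 123 + (10 + 2*((4 + 30)/(-1 + 5)))*156 = 123 + (10 + 2*(34/4))*156 = 123 + (10 + 2*(34*(1/4)))*156 = 123 + (10 + 2*(17/2))*156 = 123 + (10 + 17)*156 = 123 + 27*156 = 123 + 4212 = 4335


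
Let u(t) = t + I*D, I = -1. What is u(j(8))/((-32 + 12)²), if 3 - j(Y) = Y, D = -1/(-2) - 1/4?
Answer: -21/1600 ≈ -0.013125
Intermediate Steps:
D = ¼ (D = -1*(-½) - 1*¼ = ½ - ¼ = ¼ ≈ 0.25000)
j(Y) = 3 - Y
u(t) = -¼ + t (u(t) = t - 1*¼ = t - ¼ = -¼ + t)
u(j(8))/((-32 + 12)²) = (-¼ + (3 - 1*8))/((-32 + 12)²) = (-¼ + (3 - 8))/((-20)²) = (-¼ - 5)/400 = -21/4*1/400 = -21/1600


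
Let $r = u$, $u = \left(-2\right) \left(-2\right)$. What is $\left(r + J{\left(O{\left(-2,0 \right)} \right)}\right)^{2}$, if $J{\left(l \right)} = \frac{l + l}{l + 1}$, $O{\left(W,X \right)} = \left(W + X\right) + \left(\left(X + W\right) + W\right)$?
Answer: $\frac{1024}{25} \approx 40.96$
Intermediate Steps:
$u = 4$
$r = 4$
$O{\left(W,X \right)} = 2 X + 3 W$ ($O{\left(W,X \right)} = \left(W + X\right) + \left(\left(W + X\right) + W\right) = \left(W + X\right) + \left(X + 2 W\right) = 2 X + 3 W$)
$J{\left(l \right)} = \frac{2 l}{1 + l}$
$\left(r + J{\left(O{\left(-2,0 \right)} \right)}\right)^{2} = \left(4 + \frac{2 \left(2 \cdot 0 + 3 \left(-2\right)\right)}{1 + \left(2 \cdot 0 + 3 \left(-2\right)\right)}\right)^{2} = \left(4 + \frac{2 \left(0 - 6\right)}{1 + \left(0 - 6\right)}\right)^{2} = \left(4 + 2 \left(-6\right) \frac{1}{1 - 6}\right)^{2} = \left(4 + 2 \left(-6\right) \frac{1}{-5}\right)^{2} = \left(4 + 2 \left(-6\right) \left(- \frac{1}{5}\right)\right)^{2} = \left(4 + \frac{12}{5}\right)^{2} = \left(\frac{32}{5}\right)^{2} = \frac{1024}{25}$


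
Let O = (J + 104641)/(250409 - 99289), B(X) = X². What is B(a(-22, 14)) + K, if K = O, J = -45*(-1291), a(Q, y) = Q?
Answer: 4581551/9445 ≈ 485.08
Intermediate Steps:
J = 58095
O = 10171/9445 (O = (58095 + 104641)/(250409 - 99289) = 162736/151120 = 162736*(1/151120) = 10171/9445 ≈ 1.0769)
K = 10171/9445 ≈ 1.0769
B(a(-22, 14)) + K = (-22)² + 10171/9445 = 484 + 10171/9445 = 4581551/9445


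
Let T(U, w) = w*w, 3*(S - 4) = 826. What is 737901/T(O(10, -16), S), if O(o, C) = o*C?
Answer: 6641109/702244 ≈ 9.4570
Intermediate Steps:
S = 838/3 (S = 4 + (⅓)*826 = 4 + 826/3 = 838/3 ≈ 279.33)
O(o, C) = C*o
T(U, w) = w²
737901/T(O(10, -16), S) = 737901/((838/3)²) = 737901/(702244/9) = 737901*(9/702244) = 6641109/702244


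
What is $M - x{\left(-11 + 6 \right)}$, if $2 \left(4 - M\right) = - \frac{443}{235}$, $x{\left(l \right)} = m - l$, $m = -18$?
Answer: $\frac{8433}{470} \approx 17.943$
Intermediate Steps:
$x{\left(l \right)} = -18 - l$
$M = \frac{2323}{470}$ ($M = 4 - \frac{\left(-443\right) \frac{1}{235}}{2} = 4 - - \frac{443}{470} = 4 + \frac{443}{470} = \frac{2323}{470} \approx 4.9426$)
$M - x{\left(-11 + 6 \right)} = \frac{2323}{470} - \left(-18 - \left(-11 + 6\right)\right) = \frac{2323}{470} - \left(-18 - -5\right) = \frac{2323}{470} - \left(-18 + 5\right) = \frac{2323}{470} - -13 = \frac{2323}{470} + 13 = \frac{8433}{470}$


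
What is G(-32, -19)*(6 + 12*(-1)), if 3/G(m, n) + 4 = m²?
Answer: -3/170 ≈ -0.017647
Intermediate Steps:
G(m, n) = 3/(-4 + m²)
G(-32, -19)*(6 + 12*(-1)) = (3/(-4 + (-32)²))*(6 + 12*(-1)) = (3/(-4 + 1024))*(6 - 12) = (3/1020)*(-6) = (3*(1/1020))*(-6) = (1/340)*(-6) = -3/170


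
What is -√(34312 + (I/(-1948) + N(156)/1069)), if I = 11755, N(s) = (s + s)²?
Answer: -√37290158046398283/1041206 ≈ -185.46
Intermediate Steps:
N(s) = 4*s² (N(s) = (2*s)² = 4*s²)
-√(34312 + (I/(-1948) + N(156)/1069)) = -√(34312 + (11755/(-1948) + (4*156²)/1069)) = -√(34312 + (11755*(-1/1948) + (4*24336)*(1/1069))) = -√(34312 + (-11755/1948 + 97344*(1/1069))) = -√(34312 + (-11755/1948 + 97344/1069)) = -√(34312 + 177060017/2082412) = -√(71628780561/2082412) = -√37290158046398283/1041206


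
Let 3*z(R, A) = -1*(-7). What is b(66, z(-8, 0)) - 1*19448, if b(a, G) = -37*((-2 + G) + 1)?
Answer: -58492/3 ≈ -19497.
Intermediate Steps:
z(R, A) = 7/3 (z(R, A) = (-1*(-7))/3 = (⅓)*7 = 7/3)
b(a, G) = 37 - 37*G (b(a, G) = -37*(-1 + G) = 37 - 37*G)
b(66, z(-8, 0)) - 1*19448 = (37 - 37*7/3) - 1*19448 = (37 - 259/3) - 19448 = -148/3 - 19448 = -58492/3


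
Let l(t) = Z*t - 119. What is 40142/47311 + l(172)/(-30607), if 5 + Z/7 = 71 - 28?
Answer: -930316669/1448047777 ≈ -0.64246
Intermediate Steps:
Z = 266 (Z = -35 + 7*(71 - 28) = -35 + 7*43 = -35 + 301 = 266)
l(t) = -119 + 266*t (l(t) = 266*t - 119 = -119 + 266*t)
40142/47311 + l(172)/(-30607) = 40142/47311 + (-119 + 266*172)/(-30607) = 40142*(1/47311) + (-119 + 45752)*(-1/30607) = 40142/47311 + 45633*(-1/30607) = 40142/47311 - 45633/30607 = -930316669/1448047777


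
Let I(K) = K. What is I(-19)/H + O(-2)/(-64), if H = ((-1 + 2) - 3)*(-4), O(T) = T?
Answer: -75/32 ≈ -2.3438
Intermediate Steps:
H = 8 (H = (1 - 3)*(-4) = -2*(-4) = 8)
I(-19)/H + O(-2)/(-64) = -19/8 - 2/(-64) = -19*1/8 - 2*(-1/64) = -19/8 + 1/32 = -75/32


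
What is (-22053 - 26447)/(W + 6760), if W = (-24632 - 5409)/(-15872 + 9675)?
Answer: -300554500/41921761 ≈ -7.1694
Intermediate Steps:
W = 30041/6197 (W = -30041/(-6197) = -30041*(-1/6197) = 30041/6197 ≈ 4.8477)
(-22053 - 26447)/(W + 6760) = (-22053 - 26447)/(30041/6197 + 6760) = -48500/41921761/6197 = -48500*6197/41921761 = -300554500/41921761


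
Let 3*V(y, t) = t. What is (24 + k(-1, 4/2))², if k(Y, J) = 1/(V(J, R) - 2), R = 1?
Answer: 13689/25 ≈ 547.56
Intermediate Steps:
V(y, t) = t/3
k(Y, J) = -⅗ (k(Y, J) = 1/((⅓)*1 - 2) = 1/(⅓ - 2) = 1/(-5/3) = -⅗)
(24 + k(-1, 4/2))² = (24 - ⅗)² = (117/5)² = 13689/25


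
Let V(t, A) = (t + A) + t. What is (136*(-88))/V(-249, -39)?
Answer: 11968/537 ≈ 22.287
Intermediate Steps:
V(t, A) = A + 2*t (V(t, A) = (A + t) + t = A + 2*t)
(136*(-88))/V(-249, -39) = (136*(-88))/(-39 + 2*(-249)) = -11968/(-39 - 498) = -11968/(-537) = -11968*(-1/537) = 11968/537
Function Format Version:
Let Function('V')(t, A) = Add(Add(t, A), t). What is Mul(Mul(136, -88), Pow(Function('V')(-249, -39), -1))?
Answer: Rational(11968, 537) ≈ 22.287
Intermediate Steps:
Function('V')(t, A) = Add(A, Mul(2, t)) (Function('V')(t, A) = Add(Add(A, t), t) = Add(A, Mul(2, t)))
Mul(Mul(136, -88), Pow(Function('V')(-249, -39), -1)) = Mul(Mul(136, -88), Pow(Add(-39, Mul(2, -249)), -1)) = Mul(-11968, Pow(Add(-39, -498), -1)) = Mul(-11968, Pow(-537, -1)) = Mul(-11968, Rational(-1, 537)) = Rational(11968, 537)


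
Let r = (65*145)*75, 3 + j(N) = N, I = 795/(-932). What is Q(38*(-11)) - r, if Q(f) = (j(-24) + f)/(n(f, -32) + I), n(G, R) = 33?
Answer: -21179096615/29961 ≈ -7.0689e+5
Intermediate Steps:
I = -795/932 (I = 795*(-1/932) = -795/932 ≈ -0.85300)
j(N) = -3 + N
Q(f) = -2796/3329 + 932*f/29961 (Q(f) = ((-3 - 24) + f)/(33 - 795/932) = (-27 + f)/(29961/932) = (-27 + f)*(932/29961) = -2796/3329 + 932*f/29961)
r = 706875 (r = 9425*75 = 706875)
Q(38*(-11)) - r = (-2796/3329 + 932*(38*(-11))/29961) - 1*706875 = (-2796/3329 + (932/29961)*(-418)) - 706875 = (-2796/3329 - 389576/29961) - 706875 = -414740/29961 - 706875 = -21179096615/29961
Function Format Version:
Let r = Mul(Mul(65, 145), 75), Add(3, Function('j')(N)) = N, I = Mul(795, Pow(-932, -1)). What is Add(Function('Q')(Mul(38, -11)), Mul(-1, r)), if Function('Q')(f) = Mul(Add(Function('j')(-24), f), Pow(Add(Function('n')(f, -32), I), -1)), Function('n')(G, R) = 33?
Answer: Rational(-21179096615, 29961) ≈ -7.0689e+5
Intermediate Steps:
I = Rational(-795, 932) (I = Mul(795, Rational(-1, 932)) = Rational(-795, 932) ≈ -0.85300)
Function('j')(N) = Add(-3, N)
Function('Q')(f) = Add(Rational(-2796, 3329), Mul(Rational(932, 29961), f)) (Function('Q')(f) = Mul(Add(Add(-3, -24), f), Pow(Add(33, Rational(-795, 932)), -1)) = Mul(Add(-27, f), Pow(Rational(29961, 932), -1)) = Mul(Add(-27, f), Rational(932, 29961)) = Add(Rational(-2796, 3329), Mul(Rational(932, 29961), f)))
r = 706875 (r = Mul(9425, 75) = 706875)
Add(Function('Q')(Mul(38, -11)), Mul(-1, r)) = Add(Add(Rational(-2796, 3329), Mul(Rational(932, 29961), Mul(38, -11))), Mul(-1, 706875)) = Add(Add(Rational(-2796, 3329), Mul(Rational(932, 29961), -418)), -706875) = Add(Add(Rational(-2796, 3329), Rational(-389576, 29961)), -706875) = Add(Rational(-414740, 29961), -706875) = Rational(-21179096615, 29961)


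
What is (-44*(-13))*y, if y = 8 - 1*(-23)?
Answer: 17732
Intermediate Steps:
y = 31 (y = 8 + 23 = 31)
(-44*(-13))*y = -44*(-13)*31 = 572*31 = 17732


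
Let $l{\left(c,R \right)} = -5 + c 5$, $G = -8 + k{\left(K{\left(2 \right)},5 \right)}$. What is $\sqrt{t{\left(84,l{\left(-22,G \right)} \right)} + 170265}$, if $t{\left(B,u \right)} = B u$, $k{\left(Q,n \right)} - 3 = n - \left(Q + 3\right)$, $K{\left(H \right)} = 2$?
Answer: $3 \sqrt{17845} \approx 400.76$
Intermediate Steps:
$k{\left(Q,n \right)} = n - Q$ ($k{\left(Q,n \right)} = 3 - \left(3 + Q - n\right) = n - Q$)
$G = -5$ ($G = -8 + \left(5 - 2\right) = -8 + 3 = -5$)
$l{\left(c,R \right)} = -5 + 5 c$
$\sqrt{t{\left(84,l{\left(-22,G \right)} \right)} + 170265} = \sqrt{84 \left(-5 + 5 \left(-22\right)\right) + 170265} = \sqrt{84 \left(-5 - 110\right) + 170265} = \sqrt{84 \left(-115\right) + 170265} = \sqrt{-9660 + 170265} = \sqrt{160605} = 3 \sqrt{17845}$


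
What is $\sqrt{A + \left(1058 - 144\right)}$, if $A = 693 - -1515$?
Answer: $\sqrt{3122} \approx 55.875$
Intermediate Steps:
$A = 2208$ ($A = 693 + 1515 = 2208$)
$\sqrt{A + \left(1058 - 144\right)} = \sqrt{2208 + \left(1058 - 144\right)} = \sqrt{2208 + 914} = \sqrt{3122}$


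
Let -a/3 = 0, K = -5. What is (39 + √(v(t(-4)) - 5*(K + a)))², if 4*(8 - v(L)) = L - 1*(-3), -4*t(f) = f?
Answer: 1553 + 312*√2 ≈ 1994.2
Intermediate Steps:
t(f) = -f/4
a = 0 (a = -3*0 = 0)
v(L) = 29/4 - L/4 (v(L) = 8 - (L - 1*(-3))/4 = 8 - (L + 3)/4 = 8 - (3 + L)/4 = 8 + (-¾ - L/4) = 29/4 - L/4)
(39 + √(v(t(-4)) - 5*(K + a)))² = (39 + √((29/4 - (-1)*(-4)/16) - 5*(-5 + 0)))² = (39 + √((29/4 - ¼*1) - 5*(-5)))² = (39 + √((29/4 - ¼) + 25))² = (39 + √(7 + 25))² = (39 + √32)² = (39 + 4*√2)²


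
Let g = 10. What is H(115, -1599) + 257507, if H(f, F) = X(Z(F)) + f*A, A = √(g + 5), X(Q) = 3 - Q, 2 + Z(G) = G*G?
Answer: -2299289 + 115*√15 ≈ -2.2988e+6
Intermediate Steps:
Z(G) = -2 + G² (Z(G) = -2 + G*G = -2 + G²)
A = √15 (A = √(10 + 5) = √15 ≈ 3.8730)
H(f, F) = 5 - F² + f*√15 (H(f, F) = (3 - (-2 + F²)) + f*√15 = (3 + (2 - F²)) + f*√15 = (5 - F²) + f*√15 = 5 - F² + f*√15)
H(115, -1599) + 257507 = (5 - 1*(-1599)² + 115*√15) + 257507 = (5 - 1*2556801 + 115*√15) + 257507 = (5 - 2556801 + 115*√15) + 257507 = (-2556796 + 115*√15) + 257507 = -2299289 + 115*√15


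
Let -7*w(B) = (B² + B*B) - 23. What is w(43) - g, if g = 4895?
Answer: -5420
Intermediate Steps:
w(B) = 23/7 - 2*B²/7 (w(B) = -((B² + B*B) - 23)/7 = -((B² + B²) - 23)/7 = -(2*B² - 23)/7 = -(-23 + 2*B²)/7 = 23/7 - 2*B²/7)
w(43) - g = (23/7 - 2/7*43²) - 1*4895 = (23/7 - 2/7*1849) - 4895 = (23/7 - 3698/7) - 4895 = -525 - 4895 = -5420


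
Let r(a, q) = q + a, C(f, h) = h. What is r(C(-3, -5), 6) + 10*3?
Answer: 31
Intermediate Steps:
r(a, q) = a + q
r(C(-3, -5), 6) + 10*3 = (-5 + 6) + 10*3 = 1 + 30 = 31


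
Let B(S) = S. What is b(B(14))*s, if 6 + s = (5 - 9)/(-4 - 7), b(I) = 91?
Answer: -5642/11 ≈ -512.91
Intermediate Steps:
s = -62/11 (s = -6 + (5 - 9)/(-4 - 7) = -6 - 4/(-11) = -6 - 4*(-1/11) = -6 + 4/11 = -62/11 ≈ -5.6364)
b(B(14))*s = 91*(-62/11) = -5642/11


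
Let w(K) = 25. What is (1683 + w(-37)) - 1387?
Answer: 321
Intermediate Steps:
(1683 + w(-37)) - 1387 = (1683 + 25) - 1387 = 1708 - 1387 = 321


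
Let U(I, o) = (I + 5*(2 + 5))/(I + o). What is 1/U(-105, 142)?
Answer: -37/70 ≈ -0.52857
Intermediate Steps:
U(I, o) = (35 + I)/(I + o) (U(I, o) = (I + 5*7)/(I + o) = (I + 35)/(I + o) = (35 + I)/(I + o))
1/U(-105, 142) = 1/((35 - 105)/(-105 + 142)) = 1/(-70/37) = -37/70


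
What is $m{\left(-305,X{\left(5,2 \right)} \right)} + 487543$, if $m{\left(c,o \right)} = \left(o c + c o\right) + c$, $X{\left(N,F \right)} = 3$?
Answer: $485408$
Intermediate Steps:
$m{\left(c,o \right)} = c + 2 c o$ ($m{\left(c,o \right)} = \left(c o + c o\right) + c = 2 c o + c = c + 2 c o$)
$m{\left(-305,X{\left(5,2 \right)} \right)} + 487543 = - 305 \left(1 + 2 \cdot 3\right) + 487543 = - 305 \left(1 + 6\right) + 487543 = \left(-305\right) 7 + 487543 = -2135 + 487543 = 485408$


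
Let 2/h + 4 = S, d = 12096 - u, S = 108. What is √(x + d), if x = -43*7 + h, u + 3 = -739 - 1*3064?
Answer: √10546289/26 ≈ 124.90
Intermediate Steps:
u = -3806 (u = -3 + (-739 - 1*3064) = -3 + (-739 - 3064) = -3 - 3803 = -3806)
d = 15902 (d = 12096 - 1*(-3806) = 12096 + 3806 = 15902)
h = 1/52 (h = 2/(-4 + 108) = 2/104 = 2*(1/104) = 1/52 ≈ 0.019231)
x = -15651/52 (x = -43*7 + 1/52 = -301 + 1/52 = -15651/52 ≈ -300.98)
√(x + d) = √(-15651/52 + 15902) = √(811253/52) = √10546289/26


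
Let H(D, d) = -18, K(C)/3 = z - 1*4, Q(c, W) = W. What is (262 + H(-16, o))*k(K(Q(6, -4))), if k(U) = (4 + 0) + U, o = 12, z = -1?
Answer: -2684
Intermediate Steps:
K(C) = -15 (K(C) = 3*(-1 - 1*4) = 3*(-1 - 4) = 3*(-5) = -15)
k(U) = 4 + U
(262 + H(-16, o))*k(K(Q(6, -4))) = (262 - 18)*(4 - 15) = 244*(-11) = -2684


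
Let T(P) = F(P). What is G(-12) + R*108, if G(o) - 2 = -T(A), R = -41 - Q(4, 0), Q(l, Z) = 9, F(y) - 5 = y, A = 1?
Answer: -5404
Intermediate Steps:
F(y) = 5 + y
T(P) = 5 + P
R = -50 (R = -41 - 1*9 = -41 - 9 = -50)
G(o) = -4 (G(o) = 2 - (5 + 1) = 2 - 1*6 = 2 - 6 = -4)
G(-12) + R*108 = -4 - 50*108 = -4 - 5400 = -5404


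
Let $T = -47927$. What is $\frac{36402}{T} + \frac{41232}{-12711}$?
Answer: $- \frac{812943962}{203066699} \approx -4.0033$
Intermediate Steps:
$\frac{36402}{T} + \frac{41232}{-12711} = \frac{36402}{-47927} + \frac{41232}{-12711} = 36402 \left(- \frac{1}{47927}\right) + 41232 \left(- \frac{1}{12711}\right) = - \frac{36402}{47927} - \frac{13744}{4237} = - \frac{812943962}{203066699}$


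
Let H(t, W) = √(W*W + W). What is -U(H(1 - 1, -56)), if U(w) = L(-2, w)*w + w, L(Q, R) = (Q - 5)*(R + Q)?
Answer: 21560 - 30*√770 ≈ 20728.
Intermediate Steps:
L(Q, R) = (-5 + Q)*(Q + R)
H(t, W) = √(W + W²) (H(t, W) = √(W² + W) = √(W + W²))
U(w) = w + w*(14 - 7*w) (U(w) = ((-2)² - 5*(-2) - 5*w - 2*w)*w + w = (4 + 10 - 5*w - 2*w)*w + w = (14 - 7*w)*w + w = w*(14 - 7*w) + w = w + w*(14 - 7*w))
-U(H(1 - 1, -56)) = -√(-56*(1 - 56))*(15 - 7*2*√770) = -√(-56*(-55))*(15 - 7*2*√770) = -√3080*(15 - 14*√770) = -2*√770*(15 - 14*√770)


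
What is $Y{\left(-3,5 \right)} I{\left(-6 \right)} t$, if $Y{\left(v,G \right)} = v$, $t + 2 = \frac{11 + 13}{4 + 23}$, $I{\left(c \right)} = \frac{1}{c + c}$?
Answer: $- \frac{5}{18} \approx -0.27778$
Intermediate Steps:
$I{\left(c \right)} = \frac{1}{2 c}$
$t = - \frac{10}{9}$ ($t = -2 + \frac{11 + 13}{4 + 23} = -2 + \frac{24}{27} = -2 + 24 \cdot \frac{1}{27} = -2 + \frac{8}{9} = - \frac{10}{9} \approx -1.1111$)
$Y{\left(-3,5 \right)} I{\left(-6 \right)} t = - 3 \frac{1}{2 \left(-6\right)} \left(- \frac{10}{9}\right) = - 3 \cdot \frac{1}{2} \left(- \frac{1}{6}\right) \left(- \frac{10}{9}\right) = \left(-3\right) \left(- \frac{1}{12}\right) \left(- \frac{10}{9}\right) = \frac{1}{4} \left(- \frac{10}{9}\right) = - \frac{5}{18}$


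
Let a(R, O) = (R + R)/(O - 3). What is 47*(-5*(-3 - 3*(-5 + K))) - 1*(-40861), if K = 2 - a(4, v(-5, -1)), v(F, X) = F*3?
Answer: 119293/3 ≈ 39764.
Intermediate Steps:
v(F, X) = 3*F
a(R, O) = 2*R/(-3 + O) (a(R, O) = (2*R)/(-3 + O) = 2*R/(-3 + O))
K = 22/9 (K = 2 - 2*4/(-3 + 3*(-5)) = 2 - 2*4/(-3 - 15) = 2 - 2*4/(-18) = 2 - 2*4*(-1)/18 = 2 - 1*(-4/9) = 2 + 4/9 = 22/9 ≈ 2.4444)
47*(-5*(-3 - 3*(-5 + K))) - 1*(-40861) = 47*(-5*(-3 - 3*(-5 + 22/9))) - 1*(-40861) = 47*(-5*(-3 - 3*(-23/9))) + 40861 = 47*(-5*(-3 + 23/3)) + 40861 = 47*(-5*14/3) + 40861 = 47*(-70/3) + 40861 = -3290/3 + 40861 = 119293/3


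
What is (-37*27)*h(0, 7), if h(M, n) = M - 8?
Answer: 7992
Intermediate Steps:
h(M, n) = -8 + M
(-37*27)*h(0, 7) = (-37*27)*(-8 + 0) = -999*(-8) = 7992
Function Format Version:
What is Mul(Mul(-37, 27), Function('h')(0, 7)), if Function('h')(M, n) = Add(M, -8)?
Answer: 7992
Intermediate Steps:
Function('h')(M, n) = Add(-8, M)
Mul(Mul(-37, 27), Function('h')(0, 7)) = Mul(Mul(-37, 27), Add(-8, 0)) = Mul(-999, -8) = 7992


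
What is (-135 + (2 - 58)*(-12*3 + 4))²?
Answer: 2745649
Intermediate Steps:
(-135 + (2 - 58)*(-12*3 + 4))² = (-135 - 56*(-36 + 4))² = (-135 - 56*(-32))² = (-135 + 1792)² = 1657² = 2745649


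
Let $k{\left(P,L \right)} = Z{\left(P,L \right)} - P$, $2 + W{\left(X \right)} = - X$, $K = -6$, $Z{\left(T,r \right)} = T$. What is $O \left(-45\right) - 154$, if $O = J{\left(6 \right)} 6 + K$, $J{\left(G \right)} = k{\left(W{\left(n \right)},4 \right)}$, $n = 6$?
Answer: $116$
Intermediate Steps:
$W{\left(X \right)} = -2 - X$
$k{\left(P,L \right)} = 0$ ($k{\left(P,L \right)} = P - P = 0$)
$J{\left(G \right)} = 0$
$O = -6$ ($O = 0 \cdot 6 - 6 = 0 - 6 = -6$)
$O \left(-45\right) - 154 = \left(-6\right) \left(-45\right) - 154 = 270 - 154 = 116$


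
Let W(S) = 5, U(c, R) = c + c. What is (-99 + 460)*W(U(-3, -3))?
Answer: 1805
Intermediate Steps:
U(c, R) = 2*c
(-99 + 460)*W(U(-3, -3)) = (-99 + 460)*5 = 361*5 = 1805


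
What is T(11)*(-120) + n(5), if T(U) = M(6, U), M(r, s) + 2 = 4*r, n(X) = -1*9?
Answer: -2649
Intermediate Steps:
n(X) = -9
M(r, s) = -2 + 4*r
T(U) = 22 (T(U) = -2 + 4*6 = -2 + 24 = 22)
T(11)*(-120) + n(5) = 22*(-120) - 9 = -2640 - 9 = -2649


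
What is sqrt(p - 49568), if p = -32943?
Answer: I*sqrt(82511) ≈ 287.25*I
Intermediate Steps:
sqrt(p - 49568) = sqrt(-32943 - 49568) = sqrt(-82511) = I*sqrt(82511)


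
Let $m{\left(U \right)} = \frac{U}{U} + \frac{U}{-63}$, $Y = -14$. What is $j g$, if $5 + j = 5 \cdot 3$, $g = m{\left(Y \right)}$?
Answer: $\frac{110}{9} \approx 12.222$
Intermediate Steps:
$m{\left(U \right)} = 1 - \frac{U}{63}$ ($m{\left(U \right)} = 1 + U \left(- \frac{1}{63}\right) = 1 - \frac{U}{63}$)
$g = \frac{11}{9}$ ($g = 1 - - \frac{2}{9} = 1 + \frac{2}{9} = \frac{11}{9} \approx 1.2222$)
$j = 10$ ($j = -5 + 5 \cdot 3 = -5 + 15 = 10$)
$j g = 10 \cdot \frac{11}{9} = \frac{110}{9}$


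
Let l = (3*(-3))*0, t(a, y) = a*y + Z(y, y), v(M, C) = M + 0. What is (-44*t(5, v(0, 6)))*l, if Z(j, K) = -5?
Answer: 0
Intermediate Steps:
v(M, C) = M
t(a, y) = -5 + a*y (t(a, y) = a*y - 5 = -5 + a*y)
l = 0 (l = -9*0 = 0)
(-44*t(5, v(0, 6)))*l = -44*(-5 + 5*0)*0 = -44*(-5 + 0)*0 = -44*(-5)*0 = 220*0 = 0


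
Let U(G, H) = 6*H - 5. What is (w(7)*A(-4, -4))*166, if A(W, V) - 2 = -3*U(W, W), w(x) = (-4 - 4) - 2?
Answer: -147740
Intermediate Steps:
U(G, H) = -5 + 6*H
w(x) = -10 (w(x) = -8 - 2 = -10)
A(W, V) = 17 - 18*W (A(W, V) = 2 - 3*(-5 + 6*W) = 2 + (15 - 18*W) = 17 - 18*W)
(w(7)*A(-4, -4))*166 = -10*(17 - 18*(-4))*166 = -10*(17 + 72)*166 = -10*89*166 = -890*166 = -147740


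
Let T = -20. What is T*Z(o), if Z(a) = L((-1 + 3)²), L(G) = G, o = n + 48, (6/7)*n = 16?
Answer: -80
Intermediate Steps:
n = 56/3 (n = (7/6)*16 = 56/3 ≈ 18.667)
o = 200/3 (o = 56/3 + 48 = 200/3 ≈ 66.667)
Z(a) = 4 (Z(a) = (-1 + 3)² = 2² = 4)
T*Z(o) = -20*4 = -80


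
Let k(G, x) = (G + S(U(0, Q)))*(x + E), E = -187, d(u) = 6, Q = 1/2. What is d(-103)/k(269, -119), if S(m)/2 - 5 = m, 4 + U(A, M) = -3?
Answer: -1/13515 ≈ -7.3992e-5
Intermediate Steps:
Q = ½ ≈ 0.50000
U(A, M) = -7 (U(A, M) = -4 - 3 = -7)
S(m) = 10 + 2*m
k(G, x) = (-187 + x)*(-4 + G) (k(G, x) = (G + (10 + 2*(-7)))*(x - 187) = (G + (10 - 14))*(-187 + x) = (G - 4)*(-187 + x) = (-4 + G)*(-187 + x) = (-187 + x)*(-4 + G))
d(-103)/k(269, -119) = 6/(748 - 187*269 - 4*(-119) + 269*(-119)) = 6/(748 - 50303 + 476 - 32011) = 6/(-81090) = 6*(-1/81090) = -1/13515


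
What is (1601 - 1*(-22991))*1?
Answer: 24592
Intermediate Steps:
(1601 - 1*(-22991))*1 = (1601 + 22991)*1 = 24592*1 = 24592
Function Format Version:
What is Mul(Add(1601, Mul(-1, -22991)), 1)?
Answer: 24592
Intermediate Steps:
Mul(Add(1601, Mul(-1, -22991)), 1) = Mul(Add(1601, 22991), 1) = Mul(24592, 1) = 24592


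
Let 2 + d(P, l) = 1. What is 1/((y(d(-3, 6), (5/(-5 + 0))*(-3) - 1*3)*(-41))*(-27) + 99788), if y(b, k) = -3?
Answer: 1/96467 ≈ 1.0366e-5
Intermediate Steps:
d(P, l) = -1 (d(P, l) = -2 + 1 = -1)
1/((y(d(-3, 6), (5/(-5 + 0))*(-3) - 1*3)*(-41))*(-27) + 99788) = 1/(-3*(-41)*(-27) + 99788) = 1/(123*(-27) + 99788) = 1/(-3321 + 99788) = 1/96467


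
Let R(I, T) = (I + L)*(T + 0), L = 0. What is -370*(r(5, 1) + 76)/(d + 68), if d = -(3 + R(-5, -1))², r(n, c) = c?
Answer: -14245/2 ≈ -7122.5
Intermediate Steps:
R(I, T) = I*T (R(I, T) = (I + 0)*(T + 0) = I*T)
d = -64 (d = -(3 - 5*(-1))² = -(3 + 5)² = -1*8² = -1*64 = -64)
-370*(r(5, 1) + 76)/(d + 68) = -370*(1 + 76)/(-64 + 68) = -28490/4 = -370*77/4 = -14245/2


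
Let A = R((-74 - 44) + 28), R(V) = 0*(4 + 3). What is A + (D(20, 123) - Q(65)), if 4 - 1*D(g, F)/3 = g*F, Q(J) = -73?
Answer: -7295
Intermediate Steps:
D(g, F) = 12 - 3*F*g (D(g, F) = 12 - 3*g*F = 12 - 3*F*g)
R(V) = 0 (R(V) = 0*7 = 0)
A = 0
A + (D(20, 123) - Q(65)) = 0 + ((12 - 3*123*20) - 1*(-73)) = 0 + ((12 - 7380) + 73) = 0 + (-7368 + 73) = 0 - 7295 = -7295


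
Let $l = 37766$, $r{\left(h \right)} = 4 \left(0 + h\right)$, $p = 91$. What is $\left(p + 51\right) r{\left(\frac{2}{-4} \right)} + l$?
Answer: $37482$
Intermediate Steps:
$r{\left(h \right)} = 4 h$
$\left(p + 51\right) r{\left(\frac{2}{-4} \right)} + l = \left(91 + 51\right) 4 \frac{2}{-4} + 37766 = 142 \cdot 4 \cdot 2 \left(- \frac{1}{4}\right) + 37766 = 142 \cdot 4 \left(- \frac{1}{2}\right) + 37766 = 142 \left(-2\right) + 37766 = -284 + 37766 = 37482$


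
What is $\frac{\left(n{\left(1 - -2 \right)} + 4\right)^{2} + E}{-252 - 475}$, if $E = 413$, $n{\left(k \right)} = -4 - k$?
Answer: $- \frac{422}{727} \approx -0.58047$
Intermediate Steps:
$\frac{\left(n{\left(1 - -2 \right)} + 4\right)^{2} + E}{-252 - 475} = \frac{\left(\left(-4 - \left(1 - -2\right)\right) + 4\right)^{2} + 413}{-252 - 475} = \frac{\left(\left(-4 - \left(1 + 2\right)\right) + 4\right)^{2} + 413}{-727} = \left(\left(\left(-4 - 3\right) + 4\right)^{2} + 413\right) \left(- \frac{1}{727}\right) = \left(\left(-7 + 4\right)^{2} + 413\right) \left(- \frac{1}{727}\right) = \left(\left(-3\right)^{2} + 413\right) \left(- \frac{1}{727}\right) = \left(9 + 413\right) \left(- \frac{1}{727}\right) = 422 \left(- \frac{1}{727}\right) = - \frac{422}{727}$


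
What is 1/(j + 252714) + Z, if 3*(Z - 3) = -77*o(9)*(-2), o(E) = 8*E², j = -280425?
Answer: 921861836/27711 ≈ 33267.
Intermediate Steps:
Z = 33267 (Z = 3 + (-616*9²*(-2))/3 = 3 + (-616*81*(-2))/3 = 3 + (-77*648*(-2))/3 = 3 + (-49896*(-2))/3 = 3 + (⅓)*99792 = 3 + 33264 = 33267)
1/(j + 252714) + Z = 1/(-280425 + 252714) + 33267 = 1/(-27711) + 33267 = -1/27711 + 33267 = 921861836/27711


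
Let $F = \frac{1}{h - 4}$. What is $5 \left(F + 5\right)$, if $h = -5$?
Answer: $\frac{220}{9} \approx 24.444$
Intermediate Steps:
$F = - \frac{1}{9}$ ($F = \frac{1}{-5 - 4} = \frac{1}{-9} = - \frac{1}{9} \approx -0.11111$)
$5 \left(F + 5\right) = 5 \left(- \frac{1}{9} + 5\right) = 5 \cdot \frac{44}{9} = \frac{220}{9}$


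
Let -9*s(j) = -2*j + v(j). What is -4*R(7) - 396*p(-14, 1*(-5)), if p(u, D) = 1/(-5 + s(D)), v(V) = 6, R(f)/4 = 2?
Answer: 1612/61 ≈ 26.426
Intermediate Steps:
R(f) = 8 (R(f) = 4*2 = 8)
s(j) = -⅔ + 2*j/9 (s(j) = -(-2*j + 6)/9 = -(6 - 2*j)/9 = -⅔ + 2*j/9)
p(u, D) = 1/(-17/3 + 2*D/9) (p(u, D) = 1/(-5 + (-⅔ + 2*D/9)) = 1/(-17/3 + 2*D/9))
-4*R(7) - 396*p(-14, 1*(-5)) = -4*8 - 3564/(-51 + 2*(1*(-5))) = -32 - 3564/(-51 + 2*(-5)) = -32 - 3564/(-51 - 10) = -32 - 3564/(-61) = -32 - 3564*(-1)/61 = -32 - 396*(-9/61) = -32 + 3564/61 = 1612/61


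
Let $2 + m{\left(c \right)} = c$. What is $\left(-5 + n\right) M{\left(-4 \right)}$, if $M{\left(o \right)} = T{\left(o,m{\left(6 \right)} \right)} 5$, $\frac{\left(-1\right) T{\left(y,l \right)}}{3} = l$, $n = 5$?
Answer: $0$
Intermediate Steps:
$m{\left(c \right)} = -2 + c$
$T{\left(y,l \right)} = - 3 l$
$M{\left(o \right)} = -60$ ($M{\left(o \right)} = - 3 \left(-2 + 6\right) 5 = \left(-3\right) 4 \cdot 5 = \left(-12\right) 5 = -60$)
$\left(-5 + n\right) M{\left(-4 \right)} = \left(-5 + 5\right) \left(-60\right) = 0 \left(-60\right) = 0$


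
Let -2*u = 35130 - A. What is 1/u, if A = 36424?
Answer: 1/647 ≈ 0.0015456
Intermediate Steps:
u = 647 (u = -(35130 - 1*36424)/2 = -(35130 - 36424)/2 = -1/2*(-1294) = 647)
1/u = 1/647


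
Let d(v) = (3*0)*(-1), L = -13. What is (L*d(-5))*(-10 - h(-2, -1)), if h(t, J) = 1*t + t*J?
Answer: 0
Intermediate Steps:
h(t, J) = t + J*t
d(v) = 0 (d(v) = 0*(-1) = 0)
(L*d(-5))*(-10 - h(-2, -1)) = (-13*0)*(-10 - (-2)*(1 - 1)) = 0*(-10 - (-2)*0) = 0*(-10 - 1*0) = 0*(-10 + 0) = 0*(-10) = 0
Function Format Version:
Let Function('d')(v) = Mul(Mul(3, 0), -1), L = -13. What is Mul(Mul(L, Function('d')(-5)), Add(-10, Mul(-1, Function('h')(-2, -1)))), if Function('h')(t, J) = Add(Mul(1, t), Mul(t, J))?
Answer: 0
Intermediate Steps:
Function('h')(t, J) = Add(t, Mul(J, t))
Function('d')(v) = 0 (Function('d')(v) = Mul(0, -1) = 0)
Mul(Mul(L, Function('d')(-5)), Add(-10, Mul(-1, Function('h')(-2, -1)))) = Mul(Mul(-13, 0), Add(-10, Mul(-1, Mul(-2, Add(1, -1))))) = Mul(0, Add(-10, Mul(-1, Mul(-2, 0)))) = Mul(0, Add(-10, Mul(-1, 0))) = Mul(0, Add(-10, 0)) = Mul(0, -10) = 0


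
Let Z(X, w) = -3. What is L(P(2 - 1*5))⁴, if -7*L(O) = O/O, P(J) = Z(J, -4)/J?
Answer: 1/2401 ≈ 0.00041649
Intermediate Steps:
P(J) = -3/J
L(O) = -⅐ (L(O) = -O/(7*O) = -⅐*1 = -⅐)
L(P(2 - 1*5))⁴ = (-⅐)⁴ = 1/2401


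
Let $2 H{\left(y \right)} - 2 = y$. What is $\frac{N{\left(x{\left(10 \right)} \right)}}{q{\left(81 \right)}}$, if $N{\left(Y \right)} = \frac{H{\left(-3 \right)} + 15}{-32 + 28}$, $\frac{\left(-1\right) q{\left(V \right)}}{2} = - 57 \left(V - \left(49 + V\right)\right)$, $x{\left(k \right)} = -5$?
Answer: $\frac{29}{44688} \approx 0.00064894$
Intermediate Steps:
$H{\left(y \right)} = 1 + \frac{y}{2}$
$q{\left(V \right)} = -5586$ ($q{\left(V \right)} = - 2 \left(- 57 \left(V - \left(49 + V\right)\right)\right) = - 2 \left(\left(-57\right) \left(-49\right)\right) = \left(-2\right) 2793 = -5586$)
$N{\left(Y \right)} = - \frac{29}{8}$ ($N{\left(Y \right)} = \frac{\left(1 + \frac{1}{2} \left(-3\right)\right) + 15}{-32 + 28} = \frac{\left(1 - \frac{3}{2}\right) + 15}{-4} = \left(- \frac{1}{2} + 15\right) \left(- \frac{1}{4}\right) = \frac{29}{2} \left(- \frac{1}{4}\right) = - \frac{29}{8}$)
$\frac{N{\left(x{\left(10 \right)} \right)}}{q{\left(81 \right)}} = - \frac{29}{8 \left(-5586\right)} = \left(- \frac{29}{8}\right) \left(- \frac{1}{5586}\right) = \frac{29}{44688}$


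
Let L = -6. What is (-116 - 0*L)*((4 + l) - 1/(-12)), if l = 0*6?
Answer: -1421/3 ≈ -473.67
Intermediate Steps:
l = 0
(-116 - 0*L)*((4 + l) - 1/(-12)) = (-116 - 0*(-6))*((4 + 0) - 1/(-12)) = (-116 - 1*0)*(4 - 1*(-1/12)) = (-116 + 0)*(4 + 1/12) = -116*49/12 = -1421/3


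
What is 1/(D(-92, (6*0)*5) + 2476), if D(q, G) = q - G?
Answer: 1/2384 ≈ 0.00041946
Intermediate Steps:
1/(D(-92, (6*0)*5) + 2476) = 1/((-92 - 6*0*5) + 2476) = 1/((-92 - 0*5) + 2476) = 1/((-92 - 1*0) + 2476) = 1/((-92 + 0) + 2476) = 1/(-92 + 2476) = 1/2384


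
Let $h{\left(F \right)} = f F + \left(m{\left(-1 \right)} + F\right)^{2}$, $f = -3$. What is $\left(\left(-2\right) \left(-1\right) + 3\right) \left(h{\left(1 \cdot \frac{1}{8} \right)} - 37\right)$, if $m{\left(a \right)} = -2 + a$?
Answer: $- \frac{9315}{64} \approx -145.55$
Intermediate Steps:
$h{\left(F \right)} = \left(-3 + F\right)^{2} - 3 F$ ($h{\left(F \right)} = - 3 F + \left(\left(-2 - 1\right) + F\right)^{2} = - 3 F + \left(-3 + F\right)^{2} = \left(-3 + F\right)^{2} - 3 F$)
$\left(\left(-2\right) \left(-1\right) + 3\right) \left(h{\left(1 \cdot \frac{1}{8} \right)} - 37\right) = \left(\left(-2\right) \left(-1\right) + 3\right) \left(\left(\left(-3 + 1 \cdot \frac{1}{8}\right)^{2} - 3 \cdot 1 \cdot \frac{1}{8}\right) - 37\right) = \left(2 + 3\right) \left(\left(\left(-3 + 1 \cdot \frac{1}{8}\right)^{2} - 3 \cdot 1 \cdot \frac{1}{8}\right) - 37\right) = 5 \left(\left(\left(-3 + \frac{1}{8}\right)^{2} - \frac{3}{8}\right) - 37\right) = 5 \left(\left(\left(- \frac{23}{8}\right)^{2} - \frac{3}{8}\right) - 37\right) = 5 \left(\left(\frac{529}{64} - \frac{3}{8}\right) - 37\right) = 5 \left(\frac{505}{64} - 37\right) = 5 \left(- \frac{1863}{64}\right) = - \frac{9315}{64}$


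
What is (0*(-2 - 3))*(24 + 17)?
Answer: 0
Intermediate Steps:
(0*(-2 - 3))*(24 + 17) = (0*(-5))*41 = 0*41 = 0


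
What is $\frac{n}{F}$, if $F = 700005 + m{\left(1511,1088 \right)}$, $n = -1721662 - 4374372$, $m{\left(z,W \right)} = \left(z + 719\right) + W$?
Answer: $- \frac{6096034}{703323} \approx -8.6675$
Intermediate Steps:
$m{\left(z,W \right)} = 719 + W + z$ ($m{\left(z,W \right)} = \left(719 + z\right) + W = 719 + W + z$)
$n = -6096034$ ($n = -1721662 - 4374372 = -6096034$)
$F = 703323$ ($F = 700005 + \left(719 + 1088 + 1511\right) = 700005 + 3318 = 703323$)
$\frac{n}{F} = - \frac{6096034}{703323}$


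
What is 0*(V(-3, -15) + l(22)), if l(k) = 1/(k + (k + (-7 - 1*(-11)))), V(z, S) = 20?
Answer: 0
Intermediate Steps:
l(k) = 1/(4 + 2*k) (l(k) = 1/(k + (k + (-7 + 11))) = 1/(k + (k + 4)) = 1/(k + (4 + k)) = 1/(4 + 2*k))
0*(V(-3, -15) + l(22)) = 0*(20 + 1/(2*(2 + 22))) = 0*(20 + (½)/24) = 0*(20 + (½)*(1/24)) = 0*(20 + 1/48) = 0*(961/48) = 0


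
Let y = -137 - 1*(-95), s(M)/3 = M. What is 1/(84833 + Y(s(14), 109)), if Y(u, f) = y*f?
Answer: 1/80255 ≈ 1.2460e-5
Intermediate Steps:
s(M) = 3*M
y = -42 (y = -137 + 95 = -42)
Y(u, f) = -42*f
1/(84833 + Y(s(14), 109)) = 1/(84833 - 42*109) = 1/(84833 - 4578) = 1/80255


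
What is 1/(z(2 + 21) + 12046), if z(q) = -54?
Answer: 1/11992 ≈ 8.3389e-5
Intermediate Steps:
1/(z(2 + 21) + 12046) = 1/(-54 + 12046) = 1/11992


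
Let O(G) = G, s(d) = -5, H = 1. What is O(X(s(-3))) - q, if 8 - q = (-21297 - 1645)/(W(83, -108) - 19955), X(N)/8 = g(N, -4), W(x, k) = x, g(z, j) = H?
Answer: 11471/9936 ≈ 1.1545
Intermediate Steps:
g(z, j) = 1
X(N) = 8 (X(N) = 8*1 = 8)
q = 68017/9936 (q = 8 - (-21297 - 1645)/(83 - 19955) = 8 - (-22942)/(-19872) = 8 - (-22942)*(-1)/19872 = 8 - 1*11471/9936 = 8 - 11471/9936 = 68017/9936 ≈ 6.8455)
O(X(s(-3))) - q = 8 - 1*68017/9936 = 8 - 68017/9936 = 11471/9936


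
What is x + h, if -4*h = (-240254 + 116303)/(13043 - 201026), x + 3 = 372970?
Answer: 93481899431/250644 ≈ 3.7297e+5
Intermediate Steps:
x = 372967 (x = -3 + 372970 = 372967)
h = -41317/250644 (h = -(-240254 + 116303)/(4*(13043 - 201026)) = -(-123951)/(4*(-187983)) = -(-123951)*(-1)/(4*187983) = -¼*41317/62661 = -41317/250644 ≈ -0.16484)
x + h = 372967 - 41317/250644 = 93481899431/250644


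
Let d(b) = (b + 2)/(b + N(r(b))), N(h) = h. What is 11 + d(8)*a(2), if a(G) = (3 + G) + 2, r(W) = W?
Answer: 123/8 ≈ 15.375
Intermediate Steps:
d(b) = (2 + b)/(2*b) (d(b) = (b + 2)/(b + b) = (2 + b)/((2*b)) = (2 + b)*(1/(2*b)) = (2 + b)/(2*b))
a(G) = 5 + G
11 + d(8)*a(2) = 11 + ((½)*(2 + 8)/8)*(5 + 2) = 11 + ((½)*(⅛)*10)*7 = 11 + (5/8)*7 = 11 + 35/8 = 123/8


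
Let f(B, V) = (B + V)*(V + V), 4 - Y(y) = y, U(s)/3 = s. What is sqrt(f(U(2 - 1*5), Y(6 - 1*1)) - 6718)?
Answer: I*sqrt(6698) ≈ 81.841*I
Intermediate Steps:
U(s) = 3*s
Y(y) = 4 - y
f(B, V) = 2*V*(B + V) (f(B, V) = (B + V)*(2*V) = 2*V*(B + V))
sqrt(f(U(2 - 1*5), Y(6 - 1*1)) - 6718) = sqrt(2*(4 - (6 - 1*1))*(3*(2 - 1*5) + (4 - (6 - 1*1))) - 6718) = sqrt(2*(4 - (6 - 1))*(3*(2 - 5) + (4 - (6 - 1))) - 6718) = sqrt(2*(4 - 1*5)*(3*(-3) + (4 - 1*5)) - 6718) = sqrt(2*(4 - 5)*(-9 + (4 - 5)) - 6718) = sqrt(2*(-1)*(-9 - 1) - 6718) = sqrt(2*(-1)*(-10) - 6718) = sqrt(20 - 6718) = sqrt(-6698) = I*sqrt(6698)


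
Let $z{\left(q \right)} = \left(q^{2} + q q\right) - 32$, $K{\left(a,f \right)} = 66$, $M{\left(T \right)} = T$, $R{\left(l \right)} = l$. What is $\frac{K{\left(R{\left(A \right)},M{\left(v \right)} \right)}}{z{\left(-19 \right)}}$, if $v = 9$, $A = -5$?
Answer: $\frac{11}{115} \approx 0.095652$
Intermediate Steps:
$z{\left(q \right)} = -32 + 2 q^{2}$ ($z{\left(q \right)} = \left(q^{2} + q^{2}\right) - 32 = 2 q^{2} - 32 = -32 + 2 q^{2}$)
$\frac{K{\left(R{\left(A \right)},M{\left(v \right)} \right)}}{z{\left(-19 \right)}} = \frac{66}{-32 + 2 \left(-19\right)^{2}} = \frac{66}{-32 + 2 \cdot 361} = \frac{66}{-32 + 722} = \frac{66}{690} = 66 \cdot \frac{1}{690} = \frac{11}{115}$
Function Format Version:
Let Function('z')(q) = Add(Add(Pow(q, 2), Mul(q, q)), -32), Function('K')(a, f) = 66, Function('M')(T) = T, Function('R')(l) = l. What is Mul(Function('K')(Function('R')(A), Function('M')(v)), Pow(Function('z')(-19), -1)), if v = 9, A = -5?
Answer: Rational(11, 115) ≈ 0.095652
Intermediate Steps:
Function('z')(q) = Add(-32, Mul(2, Pow(q, 2))) (Function('z')(q) = Add(Add(Pow(q, 2), Pow(q, 2)), -32) = Add(Mul(2, Pow(q, 2)), -32) = Add(-32, Mul(2, Pow(q, 2))))
Mul(Function('K')(Function('R')(A), Function('M')(v)), Pow(Function('z')(-19), -1)) = Mul(66, Pow(Add(-32, Mul(2, Pow(-19, 2))), -1)) = Mul(66, Pow(Add(-32, Mul(2, 361)), -1)) = Mul(66, Pow(Add(-32, 722), -1)) = Mul(66, Pow(690, -1)) = Mul(66, Rational(1, 690)) = Rational(11, 115)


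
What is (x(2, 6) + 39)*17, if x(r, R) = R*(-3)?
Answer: 357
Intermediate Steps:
x(r, R) = -3*R
(x(2, 6) + 39)*17 = (-3*6 + 39)*17 = (-18 + 39)*17 = 21*17 = 357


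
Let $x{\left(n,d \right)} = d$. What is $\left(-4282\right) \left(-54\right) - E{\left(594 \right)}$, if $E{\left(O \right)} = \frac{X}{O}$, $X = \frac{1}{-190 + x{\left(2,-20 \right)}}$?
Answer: $\frac{28843380721}{124740} \approx 2.3123 \cdot 10^{5}$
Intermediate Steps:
$X = - \frac{1}{210}$ ($X = \frac{1}{-190 - 20} = \frac{1}{-210} = - \frac{1}{210} \approx -0.0047619$)
$E{\left(O \right)} = - \frac{1}{210 O}$
$\left(-4282\right) \left(-54\right) - E{\left(594 \right)} = \left(-4282\right) \left(-54\right) - - \frac{1}{210 \cdot 594} = 231228 - \left(- \frac{1}{210}\right) \frac{1}{594} = 231228 - - \frac{1}{124740} = 231228 + \frac{1}{124740} = \frac{28843380721}{124740}$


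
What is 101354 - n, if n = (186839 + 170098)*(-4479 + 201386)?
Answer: -70283292505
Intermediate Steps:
n = 70283393859 (n = 356937*196907 = 70283393859)
101354 - n = 101354 - 1*70283393859 = 101354 - 70283393859 = -70283292505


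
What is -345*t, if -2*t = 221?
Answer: 76245/2 ≈ 38123.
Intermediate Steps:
t = -221/2 (t = -½*221 = -221/2 ≈ -110.50)
-345*t = -345*(-221/2) = 76245/2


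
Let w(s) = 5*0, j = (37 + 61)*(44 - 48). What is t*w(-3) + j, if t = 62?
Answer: -392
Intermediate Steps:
j = -392 (j = 98*(-4) = -392)
w(s) = 0
t*w(-3) + j = 62*0 - 392 = 0 - 392 = -392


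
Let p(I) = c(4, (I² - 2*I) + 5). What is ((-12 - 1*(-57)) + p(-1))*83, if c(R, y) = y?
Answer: 4399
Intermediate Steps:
p(I) = 5 + I² - 2*I (p(I) = (I² - 2*I) + 5 = 5 + I² - 2*I)
((-12 - 1*(-57)) + p(-1))*83 = ((-12 - 1*(-57)) + (5 + (-1)² - 2*(-1)))*83 = ((-12 + 57) + (5 + 1 + 2))*83 = (45 + 8)*83 = 53*83 = 4399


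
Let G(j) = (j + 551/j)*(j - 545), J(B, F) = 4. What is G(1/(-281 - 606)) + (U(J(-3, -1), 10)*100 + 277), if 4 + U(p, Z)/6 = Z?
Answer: 209568585106933/786769 ≈ 2.6637e+8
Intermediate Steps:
G(j) = (-545 + j)*(j + 551/j) (G(j) = (j + 551/j)*(-545 + j) = (-545 + j)*(j + 551/j))
U(p, Z) = -24 + 6*Z
G(1/(-281 - 606)) + (U(J(-3, -1), 10)*100 + 277) = (551 + (1/(-281 - 606))² - 300295/(1/(-281 - 606)) - 545/(-281 - 606)) + ((-24 + 6*10)*100 + 277) = (551 + (1/(-887))² - 300295/(1/(-887)) - 545/(-887)) + ((-24 + 60)*100 + 277) = (551 + (-1/887)² - 300295/(-1/887) - 545*(-1/887)) + (36*100 + 277) = (551 + 1/786769 - 300295*(-887) + 545/887) + (3600 + 277) = (551 + 1/786769 + 266361665 + 545/887) + 3877 = 209565534803520/786769 + 3877 = 209568585106933/786769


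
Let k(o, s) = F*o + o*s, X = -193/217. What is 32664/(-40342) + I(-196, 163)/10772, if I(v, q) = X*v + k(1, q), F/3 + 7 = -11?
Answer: -5276615531/6735742372 ≈ -0.78338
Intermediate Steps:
F = -54 (F = -21 + 3*(-11) = -21 - 33 = -54)
X = -193/217 (X = -193*1/217 = -193/217 ≈ -0.88940)
k(o, s) = -54*o + o*s
I(v, q) = -54 + q - 193*v/217 (I(v, q) = -193*v/217 + 1*(-54 + q) = -193*v/217 + (-54 + q) = -54 + q - 193*v/217)
32664/(-40342) + I(-196, 163)/10772 = 32664/(-40342) + (-54 + 163 - 193/217*(-196))/10772 = 32664*(-1/40342) + (-54 + 163 + 5404/31)*(1/10772) = -16332/20171 + (8783/31)*(1/10772) = -16332/20171 + 8783/333932 = -5276615531/6735742372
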